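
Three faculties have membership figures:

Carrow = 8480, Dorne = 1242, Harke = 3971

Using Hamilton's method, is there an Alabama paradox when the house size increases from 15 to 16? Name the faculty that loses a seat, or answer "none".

At 15 seats: Carrow 9, Dorne 2, Harke 4.
At 16 seats: Carrow 10, Dorne 1, Harke 5.
Dorne drops from 2 to 1.

Dorne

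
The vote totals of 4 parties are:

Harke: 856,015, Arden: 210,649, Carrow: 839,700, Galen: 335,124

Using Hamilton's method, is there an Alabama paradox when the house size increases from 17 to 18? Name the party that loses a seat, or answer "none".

At 17 seats: Harke 6, Arden 2, Carrow 6, Galen 3.
At 18 seats: Harke 7, Arden 2, Carrow 7, Galen 2.
Galen drops from 3 to 2.

Galen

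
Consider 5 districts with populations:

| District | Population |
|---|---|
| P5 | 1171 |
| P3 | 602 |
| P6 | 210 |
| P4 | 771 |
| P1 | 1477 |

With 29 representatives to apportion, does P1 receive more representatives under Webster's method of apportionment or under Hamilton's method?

Webster: P5 8, P3 4, P6 1, P4 5, P1 11.
Hamilton: P5 8, P3 4, P6 2, P4 5, P1 10.
P1 gets 11 under Webster and 10 under Hamilton.

Webster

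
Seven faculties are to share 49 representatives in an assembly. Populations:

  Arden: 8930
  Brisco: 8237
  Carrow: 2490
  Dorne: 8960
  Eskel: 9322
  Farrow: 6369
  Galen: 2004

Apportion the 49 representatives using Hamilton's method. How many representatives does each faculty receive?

Standard divisor: 46312 ÷ 49 ≈ 945.143.
Standard quotas: Arden 9.4483, Brisco 8.7151, Carrow 2.6345, Dorne 9.4800, Eskel 9.8631, Farrow 6.7387, Galen 2.1203.
Lower quotas: Arden 9, Brisco 8, Carrow 2, Dorne 9, Eskel 9, Farrow 6, Galen 2 (sum 45, leaving 4 seats).
Remainders in descending order: Eskel 0.8631, Farrow 0.7387, Brisco 0.7151, Carrow 0.6345, Dorne 0.4800, Arden 0.4483, Galen 0.1203.
Largest remainders: Eskel, Farrow, Brisco, Carrow receive the extra seats.

Arden 9, Brisco 9, Carrow 3, Dorne 9, Eskel 10, Farrow 7, Galen 2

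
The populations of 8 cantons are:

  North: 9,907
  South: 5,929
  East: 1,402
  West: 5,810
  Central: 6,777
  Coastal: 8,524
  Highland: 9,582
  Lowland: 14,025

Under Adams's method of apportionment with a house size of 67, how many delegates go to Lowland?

15

Standard divisor 61956/67 ≈ 924.716; standard quotas: North 10.714, South 6.412, East 1.516, West 6.283, Central 7.329, Coastal 9.218, Highland 10.362, Lowland 15.167.
Rounding up gives 11, 7, 2, 7, 8, 10, 11, 16 = 72 seats, so the divisor must be adjusted.
With modified divisor 980: modified quotas North 10.109, South 6.050, East 1.431, West 5.929, Central 6.915, Coastal 8.698, Highland 9.778, Lowland 14.311.
Rounding up: North 11, South 7, East 2, West 6, Central 7, Coastal 9, Highland 10, Lowland 15 (total 67).
Lowland receives 15.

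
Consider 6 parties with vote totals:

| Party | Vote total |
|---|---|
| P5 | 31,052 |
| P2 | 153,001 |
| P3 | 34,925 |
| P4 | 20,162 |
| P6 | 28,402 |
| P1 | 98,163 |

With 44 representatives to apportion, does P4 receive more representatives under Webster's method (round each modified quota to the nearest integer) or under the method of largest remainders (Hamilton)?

Hamilton

Webster: P5 4, P2 19, P3 4, P4 2, P6 3, P1 12.
Hamilton: P5 4, P2 18, P3 4, P4 3, P6 3, P1 12.
P4 gets 2 under Webster and 3 under Hamilton.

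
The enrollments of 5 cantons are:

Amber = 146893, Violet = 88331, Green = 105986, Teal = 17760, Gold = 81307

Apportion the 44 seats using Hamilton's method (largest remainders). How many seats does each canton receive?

Total 440277; standard divisor 440277/44 ≈ 10006.295.
Standard quotas: Amber 14.6801, Violet 8.8275, Green 10.5919, Teal 1.7749, Gold 8.1256.
Lower quotas: Amber 14, Violet 8, Green 10, Teal 1, Gold 8 (sum 41, leaving 3 seats).
Remainders in descending order: Violet 0.8275, Teal 0.7749, Amber 0.6801, Green 0.5919, Gold 0.1256.
The surplus seats go to Violet, Teal, Amber.

Amber 15, Violet 9, Green 10, Teal 2, Gold 8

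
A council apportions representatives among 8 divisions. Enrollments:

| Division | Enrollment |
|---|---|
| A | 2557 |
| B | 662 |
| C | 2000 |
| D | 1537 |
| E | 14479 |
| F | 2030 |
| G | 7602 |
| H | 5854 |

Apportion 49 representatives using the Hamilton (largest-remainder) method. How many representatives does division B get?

1

The standard divisor is 36721/49 ≈ 749.408.
Standard quotas: A 3.4120, B 0.8834, C 2.6688, D 2.0510, E 19.3206, F 2.7088, G 10.1440, H 7.8115.
Lower quotas: A 3, B 0, C 2, D 2, E 19, F 2, G 10, H 7 (sum 45, leaving 4 seats).
Remainders in descending order: B 0.8834, H 0.8115, F 0.7088, C 0.6688, A 0.4120, E 0.3206, G 0.1440, D 0.0510.
The surplus seats go to B, H, F, C.
B receives 1.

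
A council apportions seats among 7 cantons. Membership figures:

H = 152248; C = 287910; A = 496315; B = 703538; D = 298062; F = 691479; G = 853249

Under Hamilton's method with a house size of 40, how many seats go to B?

8

The standard divisor is 3482801/40 ≈ 87070.025.
Standard quotas: H 1.7486, C 3.3066, A 5.7002, B 8.0801, D 3.4232, F 7.9416, G 9.7996.
Lower quotas: H 1, C 3, A 5, B 8, D 3, F 7, G 9 (sum 36, leaving 4 seats).
Remainders in descending order: F 0.9416, G 0.7996, H 0.7486, A 0.7002, D 0.4232, C 0.3066, B 0.0801.
Largest remainders: F, G, H, A receive the extra seats.
B receives 8.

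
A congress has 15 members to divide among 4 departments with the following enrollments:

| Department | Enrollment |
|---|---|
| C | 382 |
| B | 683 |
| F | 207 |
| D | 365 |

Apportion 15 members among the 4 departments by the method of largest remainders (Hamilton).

C=4, B=6, F=2, D=3

The standard divisor is 1637/15 ≈ 109.133.
Standard quotas: C 3.500, B 6.258, F 1.897, D 3.345.
Lower quotas: C 3, B 6, F 1, D 3 (sum 13, leaving 2 seats).
Remainders in descending order: F 0.897, C 0.500, D 0.345, B 0.258.
The surplus seats go to F, C.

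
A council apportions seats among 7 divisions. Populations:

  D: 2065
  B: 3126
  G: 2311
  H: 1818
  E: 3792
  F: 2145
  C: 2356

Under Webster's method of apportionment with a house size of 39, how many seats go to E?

Standard divisor 17613/39 ≈ 451.615; standard quotas: D 4.572, B 6.922, G 5.117, H 4.026, E 8.397, F 4.750, C 5.217.
Rounding to the nearest integer gives D 5, B 7, G 5, H 4, E 8, F 5, C 5 — total 39, matching the house size, so no adjustment is needed.
E receives 8.

8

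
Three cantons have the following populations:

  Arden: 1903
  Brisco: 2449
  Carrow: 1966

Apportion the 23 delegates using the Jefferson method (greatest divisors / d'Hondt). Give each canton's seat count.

Standard divisor 6318/23 ≈ 274.696; standard quotas: Arden 6.928, Brisco 8.915, Carrow 7.157.
Rounding down gives 6, 8, 7 = 21 seats, so the divisor must be adjusted.
With modified divisor 260: modified quotas Arden 7.319, Brisco 9.419, Carrow 7.562.
Rounding down: Arden 7, Brisco 9, Carrow 7 (total 23).

Arden=7, Brisco=9, Carrow=7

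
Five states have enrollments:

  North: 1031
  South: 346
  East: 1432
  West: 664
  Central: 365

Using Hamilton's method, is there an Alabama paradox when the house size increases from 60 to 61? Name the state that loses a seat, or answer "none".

South

At 60 seats: North 16, South 6, East 22, West 10, Central 6.
At 61 seats: North 16, South 5, East 23, West 11, Central 6.
South drops from 6 to 5.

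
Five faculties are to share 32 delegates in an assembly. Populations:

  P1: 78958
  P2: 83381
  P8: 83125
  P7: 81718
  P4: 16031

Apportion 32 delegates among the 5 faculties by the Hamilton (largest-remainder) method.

Total 343213; standard divisor 343213/32 ≈ 10725.406.
Standard quotas: P1 7.3618, P2 7.7742, P8 7.7503, P7 7.6191, P4 1.4947.
Lower quotas: P1 7, P2 7, P8 7, P7 7, P4 1 (sum 29, leaving 3 seats).
Remainders in descending order: P2 0.7742, P8 0.7503, P7 0.6191, P4 0.4947, P1 0.3618.
The surplus seats go to P2, P8, P7.

P1=7, P2=8, P8=8, P7=8, P4=1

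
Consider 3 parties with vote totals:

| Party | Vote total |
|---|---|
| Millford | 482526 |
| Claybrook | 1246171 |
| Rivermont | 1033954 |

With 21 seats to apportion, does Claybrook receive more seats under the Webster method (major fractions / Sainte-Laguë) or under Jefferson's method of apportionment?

Jefferson

Webster: Millford 4, Claybrook 9, Rivermont 8.
Jefferson: Millford 3, Claybrook 10, Rivermont 8.
Claybrook gets 9 under Webster and 10 under Jefferson.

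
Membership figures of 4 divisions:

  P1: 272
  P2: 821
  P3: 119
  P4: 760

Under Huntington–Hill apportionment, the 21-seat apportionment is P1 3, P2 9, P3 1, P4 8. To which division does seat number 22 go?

Priority for the next seat is population ÷ (√(s·(s+1))).
Priorities: P1 78.520, P2 86.541, P3 84.146, P4 89.567.
Highest priority: P4.

P4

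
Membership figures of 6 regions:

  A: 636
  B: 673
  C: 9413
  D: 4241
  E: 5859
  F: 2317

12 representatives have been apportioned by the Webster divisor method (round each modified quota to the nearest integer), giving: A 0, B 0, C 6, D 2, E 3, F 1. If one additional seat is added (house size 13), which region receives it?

Priority for the next seat is population ÷ (current seats + 0.5).
Priorities: A 1272.000, B 1346.000, C 1448.154, D 1696.400, E 1674.000, F 1544.667.
Highest priority: D.

D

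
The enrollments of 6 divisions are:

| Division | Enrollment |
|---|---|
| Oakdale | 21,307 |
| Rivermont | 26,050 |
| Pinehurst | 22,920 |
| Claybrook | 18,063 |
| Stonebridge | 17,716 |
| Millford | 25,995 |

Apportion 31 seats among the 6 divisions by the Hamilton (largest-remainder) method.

Oakdale 5, Rivermont 6, Pinehurst 6, Claybrook 4, Stonebridge 4, Millford 6

Total 132051; standard divisor 132051/31 ≈ 4259.71.
Standard quotas: Oakdale 5.0020, Rivermont 6.1154, Pinehurst 5.3806, Claybrook 4.2404, Stonebridge 4.1590, Millford 6.1025.
Lower quotas: Oakdale 5, Rivermont 6, Pinehurst 5, Claybrook 4, Stonebridge 4, Millford 6 (sum 30, leaving 1 seat).
Remainders in descending order: Pinehurst 0.3806, Claybrook 0.2404, Stonebridge 0.1590, Rivermont 0.1154, Millford 0.1025, Oakdale 0.0020.
The surplus seat goes to Pinehurst.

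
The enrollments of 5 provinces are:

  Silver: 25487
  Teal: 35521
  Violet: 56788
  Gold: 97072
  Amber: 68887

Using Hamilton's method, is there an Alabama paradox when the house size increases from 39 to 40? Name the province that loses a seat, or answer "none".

At 39 seats: Silver 4, Teal 5, Violet 8, Gold 13, Amber 9.
At 40 seats: Silver 3, Teal 5, Violet 8, Gold 14, Amber 10.
Silver drops from 4 to 3.

Silver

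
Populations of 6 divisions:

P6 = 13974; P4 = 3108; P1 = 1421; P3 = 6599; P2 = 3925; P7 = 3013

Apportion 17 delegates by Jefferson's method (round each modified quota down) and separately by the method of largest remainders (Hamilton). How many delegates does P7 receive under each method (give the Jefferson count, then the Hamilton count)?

Jefferson: P6 8, P4 2, P1 0, P3 4, P2 2, P7 1.
Hamilton: P6 7, P4 2, P1 1, P3 3, P2 2, P7 2.
P7 gets 1 under Jefferson and 2 under Hamilton.

1 and 2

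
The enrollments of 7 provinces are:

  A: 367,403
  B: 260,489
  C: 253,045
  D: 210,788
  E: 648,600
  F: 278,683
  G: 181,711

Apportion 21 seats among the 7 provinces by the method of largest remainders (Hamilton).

A 4, B 2, C 2, D 2, E 6, F 3, G 2

Standard divisor: 2200719 ÷ 21 ≈ 104796.143.
Standard quotas: A 3.5059, B 2.4857, C 2.4146, D 2.0114, E 6.1892, F 2.6593, G 1.7339.
Lower quotas: A 3, B 2, C 2, D 2, E 6, F 2, G 1 (sum 18, leaving 3 seats).
Remainders in descending order: G 0.7339, F 0.6593, A 0.5059, B 0.4857, C 0.4146, E 0.1892, D 0.0114.
The surplus seats go to G, F, A.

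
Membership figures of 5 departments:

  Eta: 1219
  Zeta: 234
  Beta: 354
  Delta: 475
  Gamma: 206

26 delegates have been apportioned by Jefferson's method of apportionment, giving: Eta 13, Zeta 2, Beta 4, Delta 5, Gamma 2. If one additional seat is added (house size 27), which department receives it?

Priority for the next seat is population ÷ (current seats + 1).
Priorities: Eta 87.071, Zeta 78.000, Beta 70.800, Delta 79.167, Gamma 68.667.
Highest priority: Eta.

Eta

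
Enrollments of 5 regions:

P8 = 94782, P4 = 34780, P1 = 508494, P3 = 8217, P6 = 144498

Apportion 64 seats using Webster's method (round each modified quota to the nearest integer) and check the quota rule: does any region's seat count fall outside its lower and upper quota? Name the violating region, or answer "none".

Standard quotas: P8 7.671, P4 2.815, P1 41.154, P3 0.665, P6 11.695.
Webster allocation: P8 8, P4 3, P1 40, P3 1, P6 12.
P1 has quota 41.154 (lower 41, upper 42) but receives 40 — outside the quota interval.

P1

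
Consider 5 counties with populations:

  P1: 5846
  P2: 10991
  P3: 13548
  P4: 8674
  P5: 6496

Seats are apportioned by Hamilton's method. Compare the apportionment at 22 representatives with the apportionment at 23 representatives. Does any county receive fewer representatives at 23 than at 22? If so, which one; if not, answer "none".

At 22 seats: P1 3, P2 5, P3 7, P4 4, P5 3.
At 23 seats: P1 3, P2 6, P3 7, P4 4, P5 3.
No county's allocation decreased.

none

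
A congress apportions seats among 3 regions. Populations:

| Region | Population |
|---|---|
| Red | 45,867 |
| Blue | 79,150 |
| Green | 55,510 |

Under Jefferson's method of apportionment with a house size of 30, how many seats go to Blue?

Standard divisor 180527/30 ≈ 6017.567; standard quotas: Red 7.622, Blue 13.153, Green 9.225.
Rounding down gives 7, 13, 9 = 29 seats, so the divisor must be adjusted.
With modified divisor 5700: modified quotas Red 8.047, Blue 13.886, Green 9.739.
Rounding down: Red 8, Blue 13, Green 9 (total 30).
Blue receives 13.

13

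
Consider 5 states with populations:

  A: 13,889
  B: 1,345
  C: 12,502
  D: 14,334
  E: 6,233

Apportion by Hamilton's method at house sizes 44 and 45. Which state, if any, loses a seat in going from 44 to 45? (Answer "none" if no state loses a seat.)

none

At 44 seats: A 13, B 1, C 11, D 13, E 6.
At 45 seats: A 13, B 1, C 12, D 13, E 6.
No state's allocation decreased.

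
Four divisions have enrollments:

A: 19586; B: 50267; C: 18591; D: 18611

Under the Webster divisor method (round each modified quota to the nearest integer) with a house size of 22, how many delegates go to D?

4

Standard divisor 107055/22 ≈ 4866.136; standard quotas: A 4.025, B 10.330, C 3.820, D 3.825.
Rounding to the nearest integer gives A 4, B 10, C 4, D 4 — total 22, matching the house size, so no adjustment is needed.
D receives 4.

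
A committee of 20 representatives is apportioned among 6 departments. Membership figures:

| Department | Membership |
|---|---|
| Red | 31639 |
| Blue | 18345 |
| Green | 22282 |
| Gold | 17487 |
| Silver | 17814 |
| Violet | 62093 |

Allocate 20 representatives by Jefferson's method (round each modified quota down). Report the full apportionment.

Red: 4, Blue: 2, Green: 2, Gold: 2, Silver: 2, Violet: 8

Standard divisor 169660/20 ≈ 8483; standard quotas: Red 3.730, Blue 2.163, Green 2.627, Gold 2.061, Silver 2.100, Violet 7.320.
Rounding down gives 3, 2, 2, 2, 2, 7 = 18 seats, so the divisor must be adjusted.
With modified divisor 7600: modified quotas Red 4.163, Blue 2.414, Green 2.932, Gold 2.301, Silver 2.344, Violet 8.170.
Rounding down: Red 4, Blue 2, Green 2, Gold 2, Silver 2, Violet 8 (total 20).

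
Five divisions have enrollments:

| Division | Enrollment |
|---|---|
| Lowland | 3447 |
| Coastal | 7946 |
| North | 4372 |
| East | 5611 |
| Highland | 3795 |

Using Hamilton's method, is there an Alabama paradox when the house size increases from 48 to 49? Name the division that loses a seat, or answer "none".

At 48 seats: Lowland 7, Coastal 15, North 8, East 11, Highland 7.
At 49 seats: Lowland 7, Coastal 15, North 9, East 11, Highland 7.
No division's allocation decreased.

none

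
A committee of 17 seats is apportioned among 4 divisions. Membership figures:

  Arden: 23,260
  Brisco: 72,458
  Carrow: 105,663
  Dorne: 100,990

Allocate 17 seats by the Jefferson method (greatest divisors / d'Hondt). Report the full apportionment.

Standard divisor 302371/17 ≈ 17786.529; standard quotas: Arden 1.308, Brisco 4.074, Carrow 5.941, Dorne 5.678.
Rounding down gives 1, 4, 5, 5 = 15 seats, so the divisor must be adjusted.
With modified divisor 16000: modified quotas Arden 1.454, Brisco 4.529, Carrow 6.604, Dorne 6.312.
Rounding down: Arden 1, Brisco 4, Carrow 6, Dorne 6 (total 17).

Arden=1, Brisco=4, Carrow=6, Dorne=6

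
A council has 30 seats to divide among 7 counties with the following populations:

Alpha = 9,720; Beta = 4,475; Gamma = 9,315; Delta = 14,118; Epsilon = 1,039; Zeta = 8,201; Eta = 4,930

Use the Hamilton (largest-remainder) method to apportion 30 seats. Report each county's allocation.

Total 51798; standard divisor 51798/30 ≈ 1726.6.
Standard quotas: Alpha 5.6296, Beta 2.5918, Gamma 5.3950, Delta 8.1768, Epsilon 0.6018, Zeta 4.7498, Eta 2.8553.
Lower quotas: Alpha 5, Beta 2, Gamma 5, Delta 8, Epsilon 0, Zeta 4, Eta 2 (sum 26, leaving 4 seats).
Remainders in descending order: Eta 0.8553, Zeta 0.7498, Alpha 0.6296, Epsilon 0.6018, Beta 0.5918, Gamma 0.3950, Delta 0.1768.
The surplus seats go to Eta, Zeta, Alpha, Epsilon.

Alpha: 6; Beta: 2; Gamma: 5; Delta: 8; Epsilon: 1; Zeta: 5; Eta: 3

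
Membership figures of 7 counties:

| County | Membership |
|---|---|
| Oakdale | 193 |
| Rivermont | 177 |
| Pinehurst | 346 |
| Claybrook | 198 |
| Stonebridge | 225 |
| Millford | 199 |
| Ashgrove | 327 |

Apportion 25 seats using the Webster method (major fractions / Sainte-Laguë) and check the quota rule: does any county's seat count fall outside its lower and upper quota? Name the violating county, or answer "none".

Standard quotas: Oakdale 2.898, Rivermont 2.658, Pinehurst 5.195, Claybrook 2.973, Stonebridge 3.378, Millford 2.988, Ashgrove 4.910.
Webster allocation: Oakdale 3, Rivermont 3, Pinehurst 5, Claybrook 3, Stonebridge 3, Millford 3, Ashgrove 5.
Every allocation lies between the lower and upper quota.

none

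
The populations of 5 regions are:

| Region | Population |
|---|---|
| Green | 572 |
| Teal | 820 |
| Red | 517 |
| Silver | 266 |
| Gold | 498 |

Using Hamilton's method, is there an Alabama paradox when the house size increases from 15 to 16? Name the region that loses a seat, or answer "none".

none

At 15 seats: Green 3, Teal 5, Red 3, Silver 1, Gold 3.
At 16 seats: Green 3, Teal 5, Red 3, Silver 2, Gold 3.
No region's allocation decreased.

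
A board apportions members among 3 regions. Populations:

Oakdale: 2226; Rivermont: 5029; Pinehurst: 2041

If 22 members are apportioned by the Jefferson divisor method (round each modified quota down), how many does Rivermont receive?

12

Standard divisor 9296/22 ≈ 422.545; standard quotas: Oakdale 5.268, Rivermont 11.902, Pinehurst 4.830.
Rounding down gives 5, 11, 4 = 20 seats, so the divisor must be adjusted.
With modified divisor 400: modified quotas Oakdale 5.565, Rivermont 12.572, Pinehurst 5.103.
Rounding down: Oakdale 5, Rivermont 12, Pinehurst 5 (total 22).
Rivermont receives 12.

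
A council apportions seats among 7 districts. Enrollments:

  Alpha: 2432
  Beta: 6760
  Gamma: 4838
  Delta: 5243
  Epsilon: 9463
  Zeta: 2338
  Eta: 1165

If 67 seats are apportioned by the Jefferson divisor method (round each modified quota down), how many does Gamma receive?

Standard divisor 32239/67 ≈ 481.179; standard quotas: Alpha 5.054, Beta 14.049, Gamma 10.054, Delta 10.896, Epsilon 19.666, Zeta 4.859, Eta 2.421.
Rounding down gives 5, 14, 10, 10, 19, 4, 2 = 64 seats, so the divisor must be adjusted.
With modified divisor 460: modified quotas Alpha 5.287, Beta 14.696, Gamma 10.517, Delta 11.398, Epsilon 20.572, Zeta 5.083, Eta 2.533.
Rounding down: Alpha 5, Beta 14, Gamma 10, Delta 11, Epsilon 20, Zeta 5, Eta 2 (total 67).
Gamma receives 10.

10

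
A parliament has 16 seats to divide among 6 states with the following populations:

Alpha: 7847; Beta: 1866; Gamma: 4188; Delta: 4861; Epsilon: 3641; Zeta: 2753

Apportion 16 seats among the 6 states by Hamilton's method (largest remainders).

Alpha=5, Beta=1, Gamma=3, Delta=3, Epsilon=2, Zeta=2

Standard divisor: 25156 ÷ 16 ≈ 1572.25.
Standard quotas: Alpha 4.9909, Beta 1.1868, Gamma 2.6637, Delta 3.0917, Epsilon 2.3158, Zeta 1.7510.
Lower quotas: Alpha 4, Beta 1, Gamma 2, Delta 3, Epsilon 2, Zeta 1 (sum 13, leaving 3 seats).
Remainders in descending order: Alpha 0.9909, Zeta 0.7510, Gamma 0.6637, Epsilon 0.3158, Beta 0.1868, Delta 0.0917.
Largest remainders: Alpha, Zeta, Gamma receive the extra seats.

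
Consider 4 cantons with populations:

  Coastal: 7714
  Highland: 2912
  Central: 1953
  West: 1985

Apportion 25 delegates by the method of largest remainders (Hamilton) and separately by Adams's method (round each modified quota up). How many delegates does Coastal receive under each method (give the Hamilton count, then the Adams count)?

13 and 12

Hamilton: Coastal 13, Highland 5, Central 3, West 4.
Adams: Coastal 12, Highland 5, Central 4, West 4.
Coastal gets 13 under Hamilton and 12 under Adams.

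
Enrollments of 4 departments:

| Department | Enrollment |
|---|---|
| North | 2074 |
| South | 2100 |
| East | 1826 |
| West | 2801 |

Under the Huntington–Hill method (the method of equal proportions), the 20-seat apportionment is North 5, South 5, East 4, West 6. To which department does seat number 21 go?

West

Priority for the next seat is population ÷ (√(s·(s+1))).
Priorities: North 378.659, South 383.406, East 408.306, West 432.204.
Highest priority: West.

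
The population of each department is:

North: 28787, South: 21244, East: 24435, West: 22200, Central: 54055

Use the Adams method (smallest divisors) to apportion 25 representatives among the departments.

North 5, South 4, East 4, West 4, Central 8

Standard divisor 150721/25 ≈ 6028.84; standard quotas: North 4.775, South 3.524, East 4.053, West 3.682, Central 8.966.
Rounding up gives 5, 4, 5, 4, 9 = 27 seats, so the divisor must be adjusted.
With modified divisor 6900: modified quotas North 4.172, South 3.079, East 3.541, West 3.217, Central 7.834.
Rounding up: North 5, South 4, East 4, West 4, Central 8 (total 25).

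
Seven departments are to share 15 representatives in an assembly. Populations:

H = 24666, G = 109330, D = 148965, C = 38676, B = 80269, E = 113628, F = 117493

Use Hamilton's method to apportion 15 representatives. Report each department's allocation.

H 0, G 3, D 3, C 1, B 2, E 3, F 3

Total 633027; standard divisor 633027/15 ≈ 42201.8.
Standard quotas: H 0.5845, G 2.5906, D 3.5298, C 0.9165, B 1.9020, E 2.6925, F 2.7841.
Lower quotas: H 0, G 2, D 3, C 0, B 1, E 2, F 2 (sum 10, leaving 5 seats).
Remainders in descending order: C 0.9165, B 0.9020, F 0.7841, E 0.6925, G 0.5906, H 0.5845, D 0.5298.
The surplus seats go to C, B, F, E, G.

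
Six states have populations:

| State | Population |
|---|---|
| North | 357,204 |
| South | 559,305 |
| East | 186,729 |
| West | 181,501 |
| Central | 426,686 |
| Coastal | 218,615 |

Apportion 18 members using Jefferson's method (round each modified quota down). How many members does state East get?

2

Standard divisor 1930040/18 ≈ 107224.444; standard quotas: North 3.331, South 5.216, East 1.741, West 1.693, Central 3.979, Coastal 2.039.
Rounding down gives 3, 5, 1, 1, 3, 2 = 15 seats, so the divisor must be adjusted.
With modified divisor 92000: modified quotas North 3.883, South 6.079, East 2.030, West 1.973, Central 4.638, Coastal 2.376.
Rounding down: North 3, South 6, East 2, West 1, Central 4, Coastal 2 (total 18).
East receives 2.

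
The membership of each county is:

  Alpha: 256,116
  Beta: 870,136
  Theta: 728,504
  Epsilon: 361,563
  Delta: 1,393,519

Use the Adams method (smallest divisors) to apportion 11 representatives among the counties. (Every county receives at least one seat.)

Standard divisor 3609838/11 ≈ 328167.091; standard quotas: Alpha 0.780, Beta 2.652, Theta 2.220, Epsilon 1.102, Delta 4.246.
Rounding up gives 1, 3, 3, 2, 5 = 14 seats, so the divisor must be adjusted.
With modified divisor 399700: modified quotas Alpha 0.641, Beta 2.177, Theta 1.823, Epsilon 0.905, Delta 3.486.
Rounding up: Alpha 1, Beta 3, Theta 2, Epsilon 1, Delta 4 (total 11).

Alpha: 1, Beta: 3, Theta: 2, Epsilon: 1, Delta: 4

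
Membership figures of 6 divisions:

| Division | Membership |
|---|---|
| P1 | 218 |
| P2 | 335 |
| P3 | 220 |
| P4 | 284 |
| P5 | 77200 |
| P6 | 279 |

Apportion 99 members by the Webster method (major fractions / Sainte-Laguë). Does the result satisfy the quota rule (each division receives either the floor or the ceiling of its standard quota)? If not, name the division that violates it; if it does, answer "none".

P5

Standard quotas: P1 0.275, P2 0.422, P3 0.277, P4 0.358, P5 97.316, P6 0.352.
Webster allocation: P1 0, P2 0, P3 0, P4 0, P5 99, P6 0.
P5 has quota 97.316 (lower 97, upper 98) but receives 99 — outside the quota interval.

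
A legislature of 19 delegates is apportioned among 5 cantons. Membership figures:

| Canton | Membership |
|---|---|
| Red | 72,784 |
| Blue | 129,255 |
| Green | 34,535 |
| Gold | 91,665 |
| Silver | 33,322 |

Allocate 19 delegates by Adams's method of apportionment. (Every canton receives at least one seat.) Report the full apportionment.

Standard divisor 361561/19 ≈ 19029.526; standard quotas: Red 3.825, Blue 6.792, Green 1.815, Gold 4.817, Silver 1.751.
Rounding up gives 4, 7, 2, 5, 2 = 20 seats, so the divisor must be adjusted.
With modified divisor 22200: modified quotas Red 3.279, Blue 5.822, Green 1.556, Gold 4.129, Silver 1.501.
Rounding up: Red 4, Blue 6, Green 2, Gold 5, Silver 2 (total 19).

Red 4; Blue 6; Green 2; Gold 5; Silver 2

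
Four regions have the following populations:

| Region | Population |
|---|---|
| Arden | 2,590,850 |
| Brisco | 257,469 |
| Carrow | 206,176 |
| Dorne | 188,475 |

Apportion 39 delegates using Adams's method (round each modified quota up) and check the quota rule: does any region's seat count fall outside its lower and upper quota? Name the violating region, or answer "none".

Standard quotas: Arden 31.158, Brisco 3.096, Carrow 2.479, Dorne 2.267.
Adams allocation: Arden 30, Brisco 3, Carrow 3, Dorne 3.
Arden has quota 31.158 (lower 31, upper 32) but receives 30 — outside the quota interval.

Arden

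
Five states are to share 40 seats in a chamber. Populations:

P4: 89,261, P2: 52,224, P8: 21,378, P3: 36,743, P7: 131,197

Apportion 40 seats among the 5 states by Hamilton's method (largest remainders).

Total 330803; standard divisor 330803/40 ≈ 8270.075.
Standard quotas: P4 10.7933, P2 6.3148, P8 2.5850, P3 4.4429, P7 15.8641.
Lower quotas: P4 10, P2 6, P8 2, P3 4, P7 15 (sum 37, leaving 3 seats).
Remainders in descending order: P7 0.8641, P4 0.7933, P8 0.5850, P3 0.4429, P2 0.3148.
Largest remainders: P7, P4, P8 receive the extra seats.

P4 11, P2 6, P8 3, P3 4, P7 16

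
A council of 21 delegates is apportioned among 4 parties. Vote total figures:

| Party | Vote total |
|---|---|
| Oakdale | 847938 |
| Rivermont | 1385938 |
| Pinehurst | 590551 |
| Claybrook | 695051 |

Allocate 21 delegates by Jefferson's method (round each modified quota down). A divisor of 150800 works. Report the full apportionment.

With modified divisor 150800: modified quotas Oakdale 5.623, Rivermont 9.191, Pinehurst 3.916, Claybrook 4.609.
Rounding down: Oakdale 5, Rivermont 9, Pinehurst 3, Claybrook 4 (total 21).

Oakdale 5; Rivermont 9; Pinehurst 3; Claybrook 4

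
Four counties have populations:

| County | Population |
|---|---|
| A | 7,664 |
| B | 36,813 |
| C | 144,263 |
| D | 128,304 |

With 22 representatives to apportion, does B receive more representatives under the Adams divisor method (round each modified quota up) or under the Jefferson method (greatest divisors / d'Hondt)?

Adams

Adams: A 1, B 3, C 9, D 9.
Jefferson: A 0, B 2, C 11, D 9.
B gets 3 under Adams and 2 under Jefferson.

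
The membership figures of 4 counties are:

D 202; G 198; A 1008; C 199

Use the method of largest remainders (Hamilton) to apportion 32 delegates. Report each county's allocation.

D=4; G=4; A=20; C=4

The standard divisor is 1607/32 ≈ 50.219.
Standard quotas: D 4.022, G 3.943, A 20.072, C 3.963.
Lower quotas: D 4, G 3, A 20, C 3 (sum 30, leaving 2 seats).
Remainders in descending order: C 0.963, G 0.943, A 0.072, D 0.022.
Largest remainders: C, G receive the extra seats.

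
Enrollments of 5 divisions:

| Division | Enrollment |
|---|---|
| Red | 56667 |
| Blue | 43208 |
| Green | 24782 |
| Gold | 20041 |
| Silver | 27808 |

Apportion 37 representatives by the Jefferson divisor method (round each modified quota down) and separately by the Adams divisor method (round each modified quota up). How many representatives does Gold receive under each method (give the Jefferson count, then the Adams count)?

4 and 5

Jefferson: Red 13, Blue 9, Green 5, Gold 4, Silver 6.
Adams: Red 12, Blue 9, Green 5, Gold 5, Silver 6.
Gold gets 4 under Jefferson and 5 under Adams.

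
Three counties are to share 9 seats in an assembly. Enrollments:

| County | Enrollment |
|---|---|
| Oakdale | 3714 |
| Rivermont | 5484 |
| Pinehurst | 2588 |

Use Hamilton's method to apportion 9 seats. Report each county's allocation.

Total 11786; standard divisor 11786/9 ≈ 1309.556.
Standard quotas: Oakdale 2.8361, Rivermont 4.1877, Pinehurst 1.9762.
Lower quotas: Oakdale 2, Rivermont 4, Pinehurst 1 (sum 7, leaving 2 seats).
Remainders in descending order: Pinehurst 0.9762, Oakdale 0.8361, Rivermont 0.1877.
Largest remainders: Pinehurst, Oakdale receive the extra seats.

Oakdale 3, Rivermont 4, Pinehurst 2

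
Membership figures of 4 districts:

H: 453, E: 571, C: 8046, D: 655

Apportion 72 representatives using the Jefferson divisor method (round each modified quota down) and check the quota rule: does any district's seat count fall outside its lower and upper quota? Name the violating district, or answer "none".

Standard quotas: H 3.354, E 4.227, C 59.569, D 4.849.
Jefferson allocation: H 3, E 4, C 61, D 4.
C has quota 59.569 (lower 59, upper 60) but receives 61 — outside the quota interval.

C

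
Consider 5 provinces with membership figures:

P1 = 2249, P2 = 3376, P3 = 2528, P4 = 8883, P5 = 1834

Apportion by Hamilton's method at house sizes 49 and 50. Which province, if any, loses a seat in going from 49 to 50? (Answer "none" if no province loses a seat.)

none

At 49 seats: P1 6, P2 9, P3 6, P4 23, P5 5.
At 50 seats: P1 6, P2 9, P3 7, P4 23, P5 5.
No province's allocation decreased.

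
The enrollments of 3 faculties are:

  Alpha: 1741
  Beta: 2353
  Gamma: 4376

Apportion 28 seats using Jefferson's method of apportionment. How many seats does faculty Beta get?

8

Standard divisor 8470/28 ≈ 302.5; standard quotas: Alpha 5.755, Beta 7.779, Gamma 14.466.
Rounding down gives 5, 7, 14 = 26 seats, so the divisor must be adjusted.
With modified divisor 291.26: modified quotas Alpha 5.977, Beta 8.079, Gamma 15.024.
Rounding down: Alpha 5, Beta 8, Gamma 15 (total 28).
Beta receives 8.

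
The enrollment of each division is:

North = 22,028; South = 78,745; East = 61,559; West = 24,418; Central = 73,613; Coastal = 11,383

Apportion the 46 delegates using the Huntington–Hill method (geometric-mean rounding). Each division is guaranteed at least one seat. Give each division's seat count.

North 4; South 13; East 10; West 4; Central 13; Coastal 2

With divisor 5882: modified quotas North 3.745, South 13.387, East 10.466, West 4.151, Central 12.515, Coastal 1.935.
Geometric-mean thresholds: North √(3·4)=3.464, South √(13·14)=13.491, East √(10·11)=10.488, West √(4·5)=4.472, Central √(12·13)=12.490, Coastal √(1·2)=1.414.
Each quota rounded against its threshold gives North 4, South 13, East 10, West 4, Central 13, Coastal 2 (total 46).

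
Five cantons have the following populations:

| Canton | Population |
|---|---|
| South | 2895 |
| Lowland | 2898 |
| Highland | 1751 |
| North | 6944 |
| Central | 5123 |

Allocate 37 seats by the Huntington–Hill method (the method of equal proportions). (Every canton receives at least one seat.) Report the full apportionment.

South 5; Lowland 6; Highland 3; North 13; Central 10

With divisor 529: modified quotas South 5.473, Lowland 5.478, Highland 3.310, North 13.127, Central 9.684.
Geometric-mean thresholds: South √(5·6)=5.477, Lowland √(5·6)=5.477, Highland √(3·4)=3.464, North √(13·14)=13.491, Central √(9·10)=9.487.
Each quota rounded against its threshold gives South 5, Lowland 6, Highland 3, North 13, Central 10 (total 37).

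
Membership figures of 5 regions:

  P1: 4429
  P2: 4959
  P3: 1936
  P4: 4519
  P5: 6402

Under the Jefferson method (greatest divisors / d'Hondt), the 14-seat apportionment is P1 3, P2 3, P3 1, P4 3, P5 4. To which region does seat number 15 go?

P5

Priority for the next seat is population ÷ (current seats + 1).
Priorities: P1 1107.250, P2 1239.750, P3 968.000, P4 1129.750, P5 1280.400.
Highest priority: P5.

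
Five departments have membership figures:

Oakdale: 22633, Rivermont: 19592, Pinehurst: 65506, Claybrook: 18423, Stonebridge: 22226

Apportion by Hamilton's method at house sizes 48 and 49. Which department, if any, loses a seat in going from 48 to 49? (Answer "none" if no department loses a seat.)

At 48 seats: Oakdale 7, Rivermont 7, Pinehurst 21, Claybrook 6, Stonebridge 7.
At 49 seats: Oakdale 8, Rivermont 6, Pinehurst 22, Claybrook 6, Stonebridge 7.
Rivermont drops from 7 to 6.

Rivermont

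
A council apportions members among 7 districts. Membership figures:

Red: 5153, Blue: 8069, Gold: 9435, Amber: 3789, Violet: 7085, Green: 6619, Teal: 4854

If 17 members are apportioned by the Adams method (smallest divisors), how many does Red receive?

2

Standard divisor 45004/17 ≈ 2647.294; standard quotas: Red 1.947, Blue 3.048, Gold 3.564, Amber 1.431, Violet 2.676, Green 2.500, Teal 1.834.
Rounding up gives 2, 4, 4, 2, 3, 3, 2 = 20 seats, so the divisor must be adjusted.
With modified divisor 3400: modified quotas Red 1.516, Blue 2.373, Gold 2.775, Amber 1.114, Violet 2.084, Green 1.947, Teal 1.428.
Rounding up: Red 2, Blue 3, Gold 3, Amber 2, Violet 3, Green 2, Teal 2 (total 17).
Red receives 2.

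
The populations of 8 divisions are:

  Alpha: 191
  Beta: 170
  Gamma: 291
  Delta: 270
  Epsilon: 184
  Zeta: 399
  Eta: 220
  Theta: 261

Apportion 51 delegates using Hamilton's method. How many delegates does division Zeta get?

10

Total 1986; standard divisor 1986/51 ≈ 38.941.
Standard quotas: Alpha 4.905, Beta 4.366, Gamma 7.473, Delta 6.934, Epsilon 4.725, Zeta 10.246, Eta 5.650, Theta 6.702.
Lower quotas: Alpha 4, Beta 4, Gamma 7, Delta 6, Epsilon 4, Zeta 10, Eta 5, Theta 6 (sum 46, leaving 5 seats).
Remainders in descending order: Delta 0.934, Alpha 0.905, Epsilon 0.725, Theta 0.702, Eta 0.650, Gamma 0.473, Beta 0.366, Zeta 0.246.
The surplus seats go to Delta, Alpha, Epsilon, Theta, Eta.
Zeta receives 10.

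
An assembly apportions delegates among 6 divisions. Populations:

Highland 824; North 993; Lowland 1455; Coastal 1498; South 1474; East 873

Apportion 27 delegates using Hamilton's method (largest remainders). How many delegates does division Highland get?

The standard divisor is 7117/27 ≈ 263.593.
Standard quotas: Highland 3.126, North 3.767, Lowland 5.520, Coastal 5.683, South 5.592, East 3.312.
Lower quotas: Highland 3, North 3, Lowland 5, Coastal 5, South 5, East 3 (sum 24, leaving 3 seats).
Remainders in descending order: North 0.767, Coastal 0.683, South 0.592, Lowland 0.520, East 0.312, Highland 0.126.
Largest remainders: North, Coastal, South receive the extra seats.
Highland receives 3.

3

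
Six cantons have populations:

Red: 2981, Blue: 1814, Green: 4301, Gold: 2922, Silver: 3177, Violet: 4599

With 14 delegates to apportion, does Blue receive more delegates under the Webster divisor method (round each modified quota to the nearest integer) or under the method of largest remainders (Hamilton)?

Webster: Red 2, Blue 1, Green 3, Gold 2, Silver 2, Violet 4.
Hamilton: Red 2, Blue 2, Green 3, Gold 2, Silver 2, Violet 3.
Blue gets 1 under Webster and 2 under Hamilton.

Hamilton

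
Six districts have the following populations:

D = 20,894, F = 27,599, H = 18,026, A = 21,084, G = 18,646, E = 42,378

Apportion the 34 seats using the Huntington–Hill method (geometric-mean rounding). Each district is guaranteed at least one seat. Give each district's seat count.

With divisor 4363: modified quotas D 4.789, F 6.326, H 4.132, A 4.832, G 4.274, E 9.713.
Geometric-mean thresholds: D √(4·5)=4.472, F √(6·7)=6.481, H √(4·5)=4.472, A √(4·5)=4.472, G √(4·5)=4.472, E √(9·10)=9.487.
Each quota rounded against its threshold gives D 5, F 6, H 4, A 5, G 4, E 10 (total 34).

D=5; F=6; H=4; A=5; G=4; E=10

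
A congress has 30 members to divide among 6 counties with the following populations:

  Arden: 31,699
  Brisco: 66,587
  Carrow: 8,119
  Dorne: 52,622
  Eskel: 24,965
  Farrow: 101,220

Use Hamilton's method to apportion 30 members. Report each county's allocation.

Arden: 3; Brisco: 7; Carrow: 1; Dorne: 5; Eskel: 3; Farrow: 11

The standard divisor is 285212/30 ≈ 9507.067.
Standard quotas: Arden 3.3343, Brisco 7.0039, Carrow 0.8540, Dorne 5.5350, Eskel 2.6259, Farrow 10.6468.
Lower quotas: Arden 3, Brisco 7, Carrow 0, Dorne 5, Eskel 2, Farrow 10 (sum 27, leaving 3 seats).
Remainders in descending order: Carrow 0.8540, Farrow 0.6468, Eskel 0.6259, Dorne 0.5350, Arden 0.3343, Brisco 0.0039.
Largest remainders: Carrow, Farrow, Eskel receive the extra seats.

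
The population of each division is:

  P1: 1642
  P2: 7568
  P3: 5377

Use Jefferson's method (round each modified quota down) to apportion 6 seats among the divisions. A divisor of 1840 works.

With modified divisor 1840: modified quotas P1 0.892, P2 4.113, P3 2.922.
Rounding down: P1 0, P2 4, P3 2 (total 6).

P1 0, P2 4, P3 2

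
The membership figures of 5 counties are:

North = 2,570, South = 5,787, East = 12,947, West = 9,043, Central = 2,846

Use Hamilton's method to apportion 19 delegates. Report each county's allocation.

North 2, South 3, East 7, West 5, Central 2

The standard divisor is 33193/19 = 1747.
Standard quotas: North 1.4711, South 3.3125, East 7.4110, West 5.1763, Central 1.6291.
Lower quotas: North 1, South 3, East 7, West 5, Central 1 (sum 17, leaving 2 seats).
Remainders in descending order: Central 0.6291, North 0.4711, East 0.4110, South 0.3125, West 0.1763.
Largest remainders: Central, North receive the extra seats.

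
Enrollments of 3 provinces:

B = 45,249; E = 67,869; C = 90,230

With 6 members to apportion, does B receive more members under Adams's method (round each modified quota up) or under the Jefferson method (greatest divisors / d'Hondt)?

Adams: B 2, E 2, C 2.
Jefferson: B 1, E 2, C 3.
B gets 2 under Adams and 1 under Jefferson.

Adams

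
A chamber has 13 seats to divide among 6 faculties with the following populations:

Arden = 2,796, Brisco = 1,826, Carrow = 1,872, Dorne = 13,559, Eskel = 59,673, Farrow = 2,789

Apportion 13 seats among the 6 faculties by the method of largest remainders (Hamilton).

The standard divisor is 82515/13 ≈ 6347.308.
Standard quotas: Arden 0.4405, Brisco 0.2877, Carrow 0.2949, Dorne 2.1362, Eskel 9.4013, Farrow 0.4394.
Lower quotas: Arden 0, Brisco 0, Carrow 0, Dorne 2, Eskel 9, Farrow 0 (sum 11, leaving 2 seats).
Remainders in descending order: Arden 0.4405, Farrow 0.4394, Eskel 0.4013, Carrow 0.2949, Brisco 0.2877, Dorne 0.1362.
Largest remainders: Arden, Farrow receive the extra seats.

Arden: 1, Brisco: 0, Carrow: 0, Dorne: 2, Eskel: 9, Farrow: 1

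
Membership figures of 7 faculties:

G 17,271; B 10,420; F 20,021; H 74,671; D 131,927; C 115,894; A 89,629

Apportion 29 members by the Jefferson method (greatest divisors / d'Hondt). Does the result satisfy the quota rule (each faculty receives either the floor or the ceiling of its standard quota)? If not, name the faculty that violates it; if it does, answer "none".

Standard quotas: G 1.089, B 0.657, F 1.263, H 4.709, D 8.320, C 7.309, A 5.653.
Jefferson allocation: G 1, B 0, F 1, H 5, D 9, C 7, A 6.
Every allocation lies between the lower and upper quota.

none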